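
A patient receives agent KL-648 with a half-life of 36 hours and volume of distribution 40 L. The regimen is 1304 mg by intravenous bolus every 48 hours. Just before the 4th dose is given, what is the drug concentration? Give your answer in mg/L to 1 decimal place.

f = (1/2)^(τ/t½) = (1/2)^(48/36) ≈ 0.3969.
C₀ = D/Vd = 1304/40 ≈ 32.600 mg/L.
Before the 4th dose, 3 doses have been given. Superposition: Cmin = C₀·(f + f² + … + f^3).
≈ 32.600 × (0.3969 + 0.1575 + 0.0625) ≈ 32.600 × 0.6169 ≈ 20.111 mg/L.

20.1 mg/L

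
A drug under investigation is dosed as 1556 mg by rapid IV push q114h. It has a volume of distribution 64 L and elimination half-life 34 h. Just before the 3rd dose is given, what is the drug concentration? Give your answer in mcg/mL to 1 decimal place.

2.6 mcg/mL

f = (1/2)^(τ/t½) = (1/2)^(114/34) ≈ 0.0979.
C₀ = D/Vd = 1556/64 ≈ 24.312 mcg/mL.
Before the 3rd dose, 2 doses have been given. Superposition: Cmin = C₀·(f + f²).
≈ 24.312 × (0.0979 + 0.0096) ≈ 24.312 × 0.1075 ≈ 2.614 mcg/mL.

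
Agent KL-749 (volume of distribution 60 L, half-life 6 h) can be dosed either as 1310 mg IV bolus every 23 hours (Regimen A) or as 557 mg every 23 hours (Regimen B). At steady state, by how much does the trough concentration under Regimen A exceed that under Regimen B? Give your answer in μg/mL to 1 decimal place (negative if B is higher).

Regimen A: f = (1/2)^(23/6) ≈ 0.0702; Cmin,ss = (1310/60)·f/(1−f) ≈ 1.648 μg/mL.
Regimen B: f = (1/2)^(23/6) ≈ 0.0702; Cmin,ss = (557/60)·f/(1−f) ≈ 0.701 μg/mL.
Difference ≈ 1.648 − 0.701 ≈ 0.947 μg/mL.

0.9 μg/mL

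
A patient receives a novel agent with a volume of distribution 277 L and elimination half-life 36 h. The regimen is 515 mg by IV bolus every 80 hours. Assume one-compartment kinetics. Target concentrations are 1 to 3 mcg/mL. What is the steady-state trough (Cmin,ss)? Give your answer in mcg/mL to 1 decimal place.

0.5 mcg/mL

τ/t½ = 80/36 ≈ 2.2222, so fraction remaining f = (1/2)^(80/36) ≈ 0.2143.
Single-dose peak C₀ = D/Vd = 515/277 ≈ 1.859 mcg/mL.
Steady-state trough Cmin,ss = C₀·f/(1−f) ≈ 1.859 × 0.2143/0.7857 ≈ 0.507 mcg/mL.
Trough 0.5 mcg/mL vs MEC 1 mcg/mL: subtherapeutic.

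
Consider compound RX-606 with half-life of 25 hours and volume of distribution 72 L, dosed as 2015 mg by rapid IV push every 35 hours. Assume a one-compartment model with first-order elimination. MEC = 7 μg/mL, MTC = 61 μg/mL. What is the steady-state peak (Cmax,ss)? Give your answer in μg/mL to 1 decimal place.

45.1 μg/mL

Over one 35-h interval, 35/25 ≈ 1.4 half-lives elapse, leaving f ≈ 0.3789 of each dose.
Accumulation ratio R = 1/(1 − f) ≈ 1/0.6211 ≈ 1.6100.
Single-dose peak C₀ = D/Vd = 2015/72 ≈ 27.986 μg/mL.
Cmax,ss = C₀/(1 − f) ≈ 27.986/0.6211 ≈ 45.059 μg/mL.
Peak 45.1 μg/mL vs MTC 61 μg/mL: below toxic threshold.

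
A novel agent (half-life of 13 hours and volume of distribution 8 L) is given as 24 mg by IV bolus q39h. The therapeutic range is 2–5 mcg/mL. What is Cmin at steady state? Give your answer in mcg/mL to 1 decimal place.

τ = 39 h = 3 half-lives, so f = (1/2)^3 = 0.125.
Accumulation ratio R = 1/(1 − f) = 1/0.875 = 8/7.
Single-dose peak C₀ = D/Vd = 24/8 = 3 mcg/mL.
Steady-state peak Cmax,ss = C₀·R = 3 × 8/7 ≈ 3.429 mcg/mL.
Steady-state trough Cmin,ss = Cmax,ss·f ≈ 3.429 × 0.125 ≈ 0.429 mcg/mL.
Trough 0.4 mcg/mL vs MEC 2 mcg/mL: subtherapeutic.

0.4 mcg/mL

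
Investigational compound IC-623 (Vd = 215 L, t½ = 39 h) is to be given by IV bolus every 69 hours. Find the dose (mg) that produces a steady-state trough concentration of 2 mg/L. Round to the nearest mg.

1036 mg

τ/t½ = 69/39 ≈ 1.7692, so f = (1/2)^(69/39) ≈ 0.293365.
Cmin,ss = (D/Vd)·f/(1−f), so D = Cmin,ss·Vd·(1−f)/f.
D = 2 × 215 × (1−f)/f ≈ 2 × 215 × 2.40872 ≈ 1035.75 mg.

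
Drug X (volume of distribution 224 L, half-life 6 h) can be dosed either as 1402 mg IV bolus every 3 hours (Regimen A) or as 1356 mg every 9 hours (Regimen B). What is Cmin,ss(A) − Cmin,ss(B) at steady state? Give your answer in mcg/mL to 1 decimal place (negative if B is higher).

11.8 mcg/mL

Regimen A: f = (1/2)^(3/6) ≈ 0.7071; Cmin,ss = (1402/224)·f/(1−f) ≈ 15.110 mcg/mL.
Regimen B: f = (1/2)^(9/6) ≈ 0.3536; Cmin,ss = (1356/224)·f/(1−f) ≈ 3.311 mcg/mL.
Difference ≈ 15.110 − 3.311 ≈ 11.799 mcg/mL.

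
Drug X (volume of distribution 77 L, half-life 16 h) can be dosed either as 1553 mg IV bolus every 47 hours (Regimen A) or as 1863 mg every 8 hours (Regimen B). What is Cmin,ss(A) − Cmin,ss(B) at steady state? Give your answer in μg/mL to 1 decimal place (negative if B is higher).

-55.4 μg/mL

Regimen A: f = (1/2)^(47/16) ≈ 0.1305; Cmin,ss = (1553/77)·f/(1−f) ≈ 3.027 μg/mL.
Regimen B: f = (1/2)^(8/16) ≈ 0.7071; Cmin,ss = (1863/77)·f/(1−f) ≈ 58.410 μg/mL.
Difference ≈ 3.027 − 58.410 ≈ -55.383 μg/mL.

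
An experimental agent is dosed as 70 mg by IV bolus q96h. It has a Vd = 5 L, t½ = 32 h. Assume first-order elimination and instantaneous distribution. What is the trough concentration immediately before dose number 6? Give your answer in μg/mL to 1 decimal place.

f = (1/2)^(τ/t½) = (1/2)^(96/32) ≈ 0.1250.
C₀ = D/Vd = 70/5 ≈ 14.000 μg/mL.
Before the 6th dose, 5 doses have been given. Superposition: Cmin = C₀·(f + f² + … + f^5).
≈ 14.000 × (0.1250 + 0.0156 + 0.0020 + 0.0002 + 0.0000) ≈ 14.000 × 0.1428 ≈ 1.999 μg/mL.

2.0 μg/mL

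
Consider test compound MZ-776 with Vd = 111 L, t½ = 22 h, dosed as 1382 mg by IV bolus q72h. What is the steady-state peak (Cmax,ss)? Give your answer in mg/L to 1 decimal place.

13.9 mg/L

τ/t½ = 72/22 ≈ 3.2727, so fraction remaining f = (1/2)^(72/22) ≈ 0.1035.
At steady state, accumulation factor R = 1/(1 − e^(−kτ)) ≈ 1.1154.
Single-dose peak C₀ = D/Vd = 1382/111 ≈ 12.450 mg/L.
Steady-state peak Cmax,ss = C₀·R ≈ 12.450 × 1.1154 ≈ 13.887 mg/L.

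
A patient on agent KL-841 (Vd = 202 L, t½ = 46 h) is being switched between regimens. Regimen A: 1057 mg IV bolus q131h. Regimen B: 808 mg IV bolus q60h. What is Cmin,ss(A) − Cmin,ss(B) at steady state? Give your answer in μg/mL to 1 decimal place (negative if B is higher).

-1.9 μg/mL

Regimen A: f = (1/2)^(131/46) ≈ 0.1389; Cmin,ss = (1057/202)·f/(1−f) ≈ 0.844 μg/mL.
Regimen B: f = (1/2)^(60/46) ≈ 0.4049; Cmin,ss = (808/202)·f/(1−f) ≈ 2.722 μg/mL.
Difference ≈ 0.844 − 2.722 ≈ -1.878 μg/mL.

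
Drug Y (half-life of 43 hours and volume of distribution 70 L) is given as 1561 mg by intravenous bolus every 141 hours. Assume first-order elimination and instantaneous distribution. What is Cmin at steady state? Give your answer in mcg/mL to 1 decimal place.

2.6 mcg/mL

k = ln2/t½ = ln2/43 ≈ 0.016120 h⁻¹; fraction remaining f = e^(−kτ) = e^(−0.016120×141) ≈ 0.1030.
Single-dose peak C₀ = D/Vd = 1561/70 ≈ 22.300 mcg/mL.
Steady-state trough Cmin,ss = C₀·f/(1−f) ≈ 22.300 × 0.1030/0.8970 ≈ 2.561 mcg/mL.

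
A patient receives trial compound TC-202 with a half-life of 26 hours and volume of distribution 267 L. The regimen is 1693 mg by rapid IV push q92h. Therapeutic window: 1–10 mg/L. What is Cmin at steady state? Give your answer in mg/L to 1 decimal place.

0.6 mg/L

τ/t½ = 92/26 ≈ 3.5385, so fraction remaining f = (1/2)^(92/26) ≈ 0.0861.
Each bolus raises the concentration by D/Vd = 1693/267 ≈ 6.341 mg/L.
Steady-state trough Cmin,ss = C₀·f/(1−f) ≈ 6.341 × 0.0861/0.9139 ≈ 0.597 mg/L.
Trough 0.6 mg/L vs MEC 1 mg/L: subtherapeutic.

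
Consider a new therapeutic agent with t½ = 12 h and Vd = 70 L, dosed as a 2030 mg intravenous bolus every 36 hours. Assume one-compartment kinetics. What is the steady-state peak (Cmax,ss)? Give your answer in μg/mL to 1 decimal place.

33.1 μg/mL

τ = 36 h = 3 half-lives, so f = (1/2)^3 = 0.125.
Accumulation ratio R = 1/(1 − f) = 1/0.875 = 8/7.
Single-dose peak C₀ = D/Vd = 2030/70 = 29 μg/mL.
Steady-state peak Cmax,ss = C₀·R = 29 × 8/7 ≈ 33.143 μg/mL.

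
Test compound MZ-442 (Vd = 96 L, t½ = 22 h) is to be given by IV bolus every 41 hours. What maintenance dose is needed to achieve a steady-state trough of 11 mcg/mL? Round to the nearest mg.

2787 mg

τ/t½ = 41/22 ≈ 1.8636, so f = (1/2)^(41/22) ≈ 0.274783.
Cmin,ss = (D/Vd)·f/(1−f), so D = Cmin,ss·Vd·(1−f)/f.
D = 11 × 96 × (1−f)/f ≈ 11 × 96 × 2.63924 ≈ 2787.04 mg.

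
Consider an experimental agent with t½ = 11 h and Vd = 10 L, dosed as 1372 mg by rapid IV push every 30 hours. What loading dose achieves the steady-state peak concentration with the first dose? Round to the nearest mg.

1616 mg

f = (1/2)^(30/11) ≈ 0.151011; accumulation ratio R = 1/(1−f) ≈ 1.17787.
Loading dose to hit Cmax,ss on first dose: D_load = D_maint·R ≈ 1372 × 1.17787 ≈ 1616.04 mg.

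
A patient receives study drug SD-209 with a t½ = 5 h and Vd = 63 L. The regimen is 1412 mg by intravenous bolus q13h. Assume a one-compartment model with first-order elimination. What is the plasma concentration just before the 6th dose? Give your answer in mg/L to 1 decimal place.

f = (1/2)^(τ/t½) = (1/2)^(13/5) ≈ 0.1649.
C₀ = D/Vd = 1412/63 ≈ 22.413 mg/L.
Before the 6th dose, 5 doses have been given. Superposition: Cmin = C₀·(f + f² + … + f^5).
≈ 22.413 × (0.1649 + 0.0272 + 0.0045 + 0.0007 + 0.0001) ≈ 22.413 × 0.1974 ≈ 4.424 mg/L.

4.4 mg/L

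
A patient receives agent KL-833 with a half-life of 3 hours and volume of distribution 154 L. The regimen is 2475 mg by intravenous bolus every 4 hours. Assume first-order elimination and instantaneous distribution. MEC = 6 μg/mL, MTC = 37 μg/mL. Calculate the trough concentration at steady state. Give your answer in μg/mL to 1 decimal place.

Over one 4-h interval, 4/3 ≈ 1.3333 half-lives elapse, leaving f ≈ 0.3969 of each dose.
Each bolus raises the concentration by D/Vd = 2475/154 ≈ 16.071 μg/mL.
Steady-state trough Cmin,ss = C₀·f/(1−f) ≈ 16.071 × 0.3969/0.6031 ≈ 10.576 μg/mL.
Trough 10.6 μg/mL vs MEC 6 μg/mL: adequate.

10.6 μg/mL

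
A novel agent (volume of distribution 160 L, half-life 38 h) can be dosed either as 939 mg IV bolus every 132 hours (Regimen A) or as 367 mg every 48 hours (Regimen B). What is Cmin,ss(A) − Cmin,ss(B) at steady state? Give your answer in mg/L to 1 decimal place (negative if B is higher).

-1.1 mg/L

Regimen A: f = (1/2)^(132/38) ≈ 0.0900; Cmin,ss = (939/160)·f/(1−f) ≈ 0.580 mg/L.
Regimen B: f = (1/2)^(48/38) ≈ 0.4166; Cmin,ss = (367/160)·f/(1−f) ≈ 1.638 mg/L.
Difference ≈ 0.580 − 1.638 ≈ -1.058 mg/L.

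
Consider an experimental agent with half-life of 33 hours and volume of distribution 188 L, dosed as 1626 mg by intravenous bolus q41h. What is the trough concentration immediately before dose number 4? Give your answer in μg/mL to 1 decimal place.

f = (1/2)^(τ/t½) = (1/2)^(41/33) ≈ 0.4227.
C₀ = D/Vd = 1626/188 ≈ 8.649 μg/mL.
Before the 4th dose, 3 doses have been given. Superposition: Cmin = C₀·(f + f² + … + f^3).
≈ 8.649 × (0.4227 + 0.1787 + 0.0755) ≈ 8.649 × 0.6769 ≈ 5.855 μg/mL.

5.9 μg/mL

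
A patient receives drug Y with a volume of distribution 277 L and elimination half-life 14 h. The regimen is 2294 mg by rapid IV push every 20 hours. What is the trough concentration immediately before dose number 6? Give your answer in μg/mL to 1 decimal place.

f = (1/2)^(τ/t½) = (1/2)^(20/14) ≈ 0.3715.
C₀ = D/Vd = 2294/277 ≈ 8.282 μg/mL.
Before the 6th dose, 5 doses have been given. Superposition: Cmin = C₀·(f + f² + … + f^5).
≈ 8.282 × (0.3715 + 0.1380 + 0.0513 + 0.0190 + 0.0071) ≈ 8.282 × 0.5869 ≈ 4.861 μg/mL.

4.9 μg/mL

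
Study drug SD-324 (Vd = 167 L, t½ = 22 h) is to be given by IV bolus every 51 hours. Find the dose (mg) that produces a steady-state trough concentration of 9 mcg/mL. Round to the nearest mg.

5993 mg

τ/t½ = 51/22 ≈ 2.3182, so f = (1/2)^(51/22) ≈ 0.200520.
Cmin,ss = (D/Vd)·f/(1−f), so D = Cmin,ss·Vd·(1−f)/f.
D = 9 × 167 × (1−f)/f ≈ 9 × 167 × 3.98703 ≈ 5992.51 mg.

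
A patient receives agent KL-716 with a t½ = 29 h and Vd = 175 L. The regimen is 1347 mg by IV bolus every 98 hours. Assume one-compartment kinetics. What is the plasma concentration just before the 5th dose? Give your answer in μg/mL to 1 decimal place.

f = (1/2)^(τ/t½) = (1/2)^(98/29) ≈ 0.0961.
C₀ = D/Vd = 1347/175 ≈ 7.697 μg/mL.
Before the 5th dose, 4 doses have been given. Superposition: Cmin = C₀·(f + f² + … + f^4).
≈ 7.697 × (0.0961 + 0.0092 + 0.0009 + 0.0001) ≈ 7.697 × 0.1063 ≈ 0.818 μg/mL.

0.8 μg/mL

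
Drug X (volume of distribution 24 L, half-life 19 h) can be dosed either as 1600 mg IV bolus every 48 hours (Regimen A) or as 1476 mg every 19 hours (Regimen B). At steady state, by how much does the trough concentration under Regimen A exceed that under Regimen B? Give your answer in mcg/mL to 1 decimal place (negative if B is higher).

-47.5 mcg/mL

Regimen A: f = (1/2)^(48/19) ≈ 0.1736; Cmin,ss = (1600/24)·f/(1−f) ≈ 14.005 mcg/mL.
Regimen B: f = (1/2)^(19/19) ≈ 0.5000; Cmin,ss = (1476/24)·f/(1−f) ≈ 61.500 mcg/mL.
Difference ≈ 14.005 − 61.500 ≈ -47.495 mcg/mL.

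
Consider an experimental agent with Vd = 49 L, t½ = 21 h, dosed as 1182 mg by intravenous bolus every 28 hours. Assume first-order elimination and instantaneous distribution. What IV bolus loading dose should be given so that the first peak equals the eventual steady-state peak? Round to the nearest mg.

1960 mg

f = (1/2)^(28/21) ≈ 0.396850; accumulation ratio R = 1/(1−f) ≈ 1.65796.
Loading dose to hit Cmax,ss on first dose: D_load = D_maint·R ≈ 1182 × 1.65796 ≈ 1959.71 mg.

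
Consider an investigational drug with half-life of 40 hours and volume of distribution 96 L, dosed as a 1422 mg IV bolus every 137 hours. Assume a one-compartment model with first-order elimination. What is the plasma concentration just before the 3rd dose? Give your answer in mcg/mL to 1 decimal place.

f = (1/2)^(τ/t½) = (1/2)^(137/40) ≈ 0.0931.
C₀ = D/Vd = 1422/96 ≈ 14.812 mcg/mL.
Before the 3rd dose, 2 doses have been given. Superposition: Cmin = C₀·(f + f²).
≈ 14.812 × (0.0931 + 0.0087) ≈ 14.812 × 0.1018 ≈ 1.508 mcg/mL.

1.5 mcg/mL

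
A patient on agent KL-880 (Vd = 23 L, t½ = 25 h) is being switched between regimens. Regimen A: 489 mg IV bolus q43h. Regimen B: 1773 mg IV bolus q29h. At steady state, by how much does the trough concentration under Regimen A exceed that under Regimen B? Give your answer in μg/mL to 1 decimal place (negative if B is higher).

-53.2 μg/mL

Regimen A: f = (1/2)^(43/25) ≈ 0.3035; Cmin,ss = (489/23)·f/(1−f) ≈ 9.264 μg/mL.
Regimen B: f = (1/2)^(29/25) ≈ 0.4475; Cmin,ss = (1773/23)·f/(1−f) ≈ 62.437 μg/mL.
Difference ≈ 9.264 − 62.437 ≈ -53.173 μg/mL.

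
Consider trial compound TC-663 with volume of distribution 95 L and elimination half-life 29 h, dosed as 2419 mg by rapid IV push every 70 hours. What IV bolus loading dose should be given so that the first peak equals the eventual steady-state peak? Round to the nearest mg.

2978 mg

f = (1/2)^(70/29) ≈ 0.187662; accumulation ratio R = 1/(1−f) ≈ 1.23101.
Loading dose to hit Cmax,ss on first dose: D_load = D_maint·R ≈ 2419 × 1.23101 ≈ 2977.81 mg.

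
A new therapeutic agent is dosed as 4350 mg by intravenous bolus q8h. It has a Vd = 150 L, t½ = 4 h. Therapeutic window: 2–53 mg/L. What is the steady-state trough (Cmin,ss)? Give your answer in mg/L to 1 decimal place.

The dosing interval is 2 half-lives, so f = 2^(−2) = 0.25.
At steady state, R = 1/(1 − 0.25) = 4/3.
Single-dose peak C₀ = D/Vd = 4350/150 = 29 mg/L.
Steady-state peak Cmax,ss = C₀·R = 29 × 4/3 ≈ 38.667 mg/L.
Steady-state trough Cmin,ss = Cmax,ss·f ≈ 38.667 × 0.25 ≈ 9.667 mg/L.
Trough 9.7 mg/L vs MEC 2 mg/L: adequate.

9.7 mg/L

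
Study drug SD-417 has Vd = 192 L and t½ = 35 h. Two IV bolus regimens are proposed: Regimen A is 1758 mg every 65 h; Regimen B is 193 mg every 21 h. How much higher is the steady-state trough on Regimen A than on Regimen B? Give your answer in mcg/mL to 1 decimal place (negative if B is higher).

1.5 mcg/mL

Regimen A: f = (1/2)^(65/35) ≈ 0.2760; Cmin,ss = (1758/192)·f/(1−f) ≈ 3.491 mcg/mL.
Regimen B: f = (1/2)^(21/35) ≈ 0.6598; Cmin,ss = (193/192)·f/(1−f) ≈ 1.950 mcg/mL.
Difference ≈ 3.491 − 1.950 ≈ 1.541 mcg/mL.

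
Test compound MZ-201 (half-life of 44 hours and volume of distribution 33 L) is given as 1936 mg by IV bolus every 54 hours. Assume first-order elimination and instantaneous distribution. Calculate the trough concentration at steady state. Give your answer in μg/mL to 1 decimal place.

43.7 μg/mL

τ/t½ = 54/44 ≈ 1.2273, so fraction remaining f = (1/2)^(54/44) ≈ 0.4271.
Single-dose peak C₀ = D/Vd = 1936/33 ≈ 58.667 μg/mL.
Steady-state trough Cmin,ss = C₀·f/(1−f) ≈ 58.667 × 0.4271/0.5729 ≈ 43.737 μg/mL.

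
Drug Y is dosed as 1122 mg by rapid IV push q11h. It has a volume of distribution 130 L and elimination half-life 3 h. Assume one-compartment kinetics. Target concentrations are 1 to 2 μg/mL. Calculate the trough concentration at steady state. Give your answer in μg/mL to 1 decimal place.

τ/t½ = 11/3 ≈ 3.6667, so fraction remaining f = (1/2)^(11/3) ≈ 0.0787.
Each bolus raises the concentration by D/Vd = 1122/130 ≈ 8.631 μg/mL.
Steady-state trough Cmin,ss = C₀·f/(1−f) ≈ 8.631 × 0.0787/0.9213 ≈ 0.737 μg/mL.
Trough 0.7 μg/mL vs MEC 1 μg/mL: subtherapeutic.

0.7 μg/mL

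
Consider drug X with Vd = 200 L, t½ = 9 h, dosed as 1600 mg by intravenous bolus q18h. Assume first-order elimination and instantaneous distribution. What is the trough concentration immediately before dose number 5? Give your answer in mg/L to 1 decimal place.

2.7 mg/L

f = (1/2)^(τ/t½) = (1/2)^(18/9) ≈ 0.2500.
C₀ = D/Vd = 1600/200 ≈ 8.000 mg/L.
Before the 5th dose, 4 doses have been given. Superposition: Cmin = C₀·(f + f² + … + f^4).
≈ 8.000 × (0.2500 + 0.0625 + 0.0156 + 0.0039) ≈ 8.000 × 0.3320 ≈ 2.656 mg/L.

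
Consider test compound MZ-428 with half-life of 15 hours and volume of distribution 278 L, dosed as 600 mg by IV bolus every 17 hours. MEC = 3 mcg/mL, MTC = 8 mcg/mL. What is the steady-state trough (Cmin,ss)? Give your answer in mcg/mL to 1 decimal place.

1.8 mcg/mL

Over one 17-h interval, 17/15 ≈ 1.1333 half-lives elapse, leaving f ≈ 0.4559 of each dose.
Accumulation ratio R = 1/(1 − f) ≈ 1/0.5441 ≈ 1.8379.
Single-dose peak C₀ = D/Vd = 600/278 ≈ 2.158 mcg/mL.
Steady-state peak Cmax,ss = C₀·R ≈ 2.158 × 1.8379 ≈ 3.966 mcg/mL.
Steady-state trough Cmin,ss = Cmax,ss·f ≈ 3.966 × 0.4559 ≈ 1.808 mcg/mL.
Trough 1.8 mcg/mL vs MEC 3 mcg/mL: subtherapeutic.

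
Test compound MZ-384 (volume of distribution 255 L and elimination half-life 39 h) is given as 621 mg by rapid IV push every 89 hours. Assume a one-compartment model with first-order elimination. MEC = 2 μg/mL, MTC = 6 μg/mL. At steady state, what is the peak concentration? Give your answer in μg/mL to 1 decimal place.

Over one 89-h interval, 89/39 ≈ 2.2821 half-lives elapse, leaving f ≈ 0.2056 of each dose.
Accumulation ratio R = 1/(1 − f) ≈ 1/0.7944 ≈ 1.2588.
Single-dose peak C₀ = D/Vd = 621/255 ≈ 2.435 μg/mL.
Cmax,ss = C₀/(1 − f) ≈ 2.435/0.7944 ≈ 3.065 μg/mL.
Peak 3.1 μg/mL vs MTC 6 μg/mL: below toxic threshold.

3.1 μg/mL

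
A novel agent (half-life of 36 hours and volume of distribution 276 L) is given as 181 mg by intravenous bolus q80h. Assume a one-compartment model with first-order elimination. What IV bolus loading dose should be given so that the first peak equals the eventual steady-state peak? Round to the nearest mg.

230 mg

f = (1/2)^(80/36) ≈ 0.214311; accumulation ratio R = 1/(1−f) ≈ 1.27277.
Loading dose to hit Cmax,ss on first dose: D_load = D_maint·R ≈ 181 × 1.27277 ≈ 230.37 mg.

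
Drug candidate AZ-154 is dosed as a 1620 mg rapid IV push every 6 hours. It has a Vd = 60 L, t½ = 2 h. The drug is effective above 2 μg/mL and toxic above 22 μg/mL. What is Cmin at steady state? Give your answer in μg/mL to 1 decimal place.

3.9 μg/mL

The dosing interval is 3 half-lives, so f = 2^(−3) = 0.125.
Accumulation ratio R = 1/(1 − f) = 1/0.875 = 8/7.
Single-dose peak C₀ = D/Vd = 1620/60 = 27 μg/mL.
Steady-state peak Cmax,ss = C₀·R = 27 × 8/7 ≈ 30.857 μg/mL.
Steady-state trough Cmin,ss = Cmax,ss·f ≈ 30.857 × 0.125 ≈ 3.857 μg/mL.
Trough 3.9 μg/mL vs MEC 2 μg/mL: adequate.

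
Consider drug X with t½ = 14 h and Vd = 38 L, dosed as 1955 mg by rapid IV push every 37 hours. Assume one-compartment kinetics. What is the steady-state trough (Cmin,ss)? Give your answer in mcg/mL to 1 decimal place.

9.8 mcg/mL

Over one 37-h interval, 37/14 ≈ 2.6429 half-lives elapse, leaving f ≈ 0.1601 of each dose.
At steady state, accumulation factor R = 1/(1 − e^(−kτ)) ≈ 1.1906.
Single-dose peak C₀ = D/Vd = 1955/38 ≈ 51.447 mcg/mL.
Steady-state peak Cmax,ss = C₀·R ≈ 51.447 × 1.1906 ≈ 61.253 mcg/mL.
Steady-state trough Cmin,ss = Cmax,ss·f ≈ 61.253 × 0.1601 ≈ 9.807 mcg/mL.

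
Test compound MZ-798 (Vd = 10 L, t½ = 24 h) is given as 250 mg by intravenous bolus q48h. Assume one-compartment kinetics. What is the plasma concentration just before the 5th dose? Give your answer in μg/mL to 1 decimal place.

8.3 μg/mL

f = (1/2)^(τ/t½) = (1/2)^(48/24) ≈ 0.2500.
C₀ = D/Vd = 250/10 ≈ 25.000 μg/mL.
Before the 5th dose, 4 doses have been given. Superposition: Cmin = C₀·(f + f² + … + f^4).
≈ 25.000 × (0.2500 + 0.0625 + 0.0156 + 0.0039) ≈ 25.000 × 0.3320 ≈ 8.300 μg/mL.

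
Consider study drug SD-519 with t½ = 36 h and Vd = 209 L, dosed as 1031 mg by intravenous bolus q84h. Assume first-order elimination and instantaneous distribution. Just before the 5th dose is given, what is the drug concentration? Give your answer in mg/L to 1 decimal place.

1.2 mg/L

f = (1/2)^(τ/t½) = (1/2)^(84/36) ≈ 0.1984.
C₀ = D/Vd = 1031/209 ≈ 4.933 mg/L.
Before the 5th dose, 4 doses have been given. Superposition: Cmin = C₀·(f + f² + … + f^4).
≈ 4.933 × (0.1984 + 0.0394 + 0.0078 + 0.0015) ≈ 4.933 × 0.2471 ≈ 1.219 mg/L.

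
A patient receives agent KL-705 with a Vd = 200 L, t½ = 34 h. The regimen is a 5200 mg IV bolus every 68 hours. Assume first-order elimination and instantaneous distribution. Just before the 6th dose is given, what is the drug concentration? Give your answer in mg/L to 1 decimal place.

8.7 mg/L

f = (1/2)^(τ/t½) = (1/2)^(68/34) ≈ 0.2500.
C₀ = D/Vd = 5200/200 ≈ 26.000 mg/L.
Before the 6th dose, 5 doses have been given. Superposition: Cmin = C₀·(f + f² + … + f^5).
≈ 26.000 × (0.2500 + 0.0625 + 0.0156 + 0.0039 + 0.0010) ≈ 26.000 × 0.3330 ≈ 8.658 mg/L.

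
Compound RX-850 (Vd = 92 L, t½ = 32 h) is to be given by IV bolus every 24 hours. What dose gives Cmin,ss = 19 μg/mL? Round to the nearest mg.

τ/t½ = 24/32 ≈ 0.75, so f = (1/2)^(24/32) ≈ 0.594604.
Cmin,ss = (D/Vd)·f/(1−f), so D = Cmin,ss·Vd·(1−f)/f.
D = 19 × 92 × (1−f)/f ≈ 19 × 92 × 0.68179 ≈ 1191.77 mg.

1192 mg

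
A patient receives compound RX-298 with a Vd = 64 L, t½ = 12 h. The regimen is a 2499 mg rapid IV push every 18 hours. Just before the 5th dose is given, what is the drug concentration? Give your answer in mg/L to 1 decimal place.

f = (1/2)^(τ/t½) = (1/2)^(18/12) ≈ 0.3536.
C₀ = D/Vd = 2499/64 ≈ 39.047 mg/L.
Before the 5th dose, 4 doses have been given. Superposition: Cmin = C₀·(f + f² + … + f^4).
≈ 39.047 × (0.3536 + 0.1250 + 0.0442 + 0.0156) ≈ 39.047 × 0.5384 ≈ 21.023 mg/L.

21.0 mg/L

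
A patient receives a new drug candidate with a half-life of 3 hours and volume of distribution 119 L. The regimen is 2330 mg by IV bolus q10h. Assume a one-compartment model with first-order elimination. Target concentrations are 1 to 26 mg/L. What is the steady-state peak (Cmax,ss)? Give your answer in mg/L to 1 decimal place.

21.7 mg/L

Over one 10-h interval, 10/3 ≈ 3.3333 half-lives elapse, leaving f ≈ 0.0992 of each dose.
Accumulation ratio R = 1/(1 − f) ≈ 1/0.9008 ≈ 1.1101.
Single-dose peak C₀ = D/Vd = 2330/119 ≈ 19.580 mg/L.
Steady-state peak Cmax,ss = C₀·R ≈ 19.580 × 1.1101 ≈ 21.736 mg/L.
Peak 21.7 mg/L vs MTC 26 mg/L: below toxic threshold.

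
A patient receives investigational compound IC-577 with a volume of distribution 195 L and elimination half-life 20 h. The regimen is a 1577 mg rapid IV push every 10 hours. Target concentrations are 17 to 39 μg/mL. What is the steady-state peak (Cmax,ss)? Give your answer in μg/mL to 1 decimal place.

27.6 μg/mL

Over one 10-h interval, 10/20 ≈ 0.5 half-lives elapse, leaving f ≈ 0.7071 of each dose.
Accumulation ratio R = 1/(1 − f) ≈ 1/0.2929 ≈ 3.4141.
Single-dose peak C₀ = D/Vd = 1577/195 ≈ 8.087 μg/mL.
Steady-state peak Cmax,ss = C₀·R ≈ 8.087 × 3.4141 ≈ 27.610 μg/mL.
Peak 27.6 μg/mL vs MTC 39 μg/mL: below toxic threshold.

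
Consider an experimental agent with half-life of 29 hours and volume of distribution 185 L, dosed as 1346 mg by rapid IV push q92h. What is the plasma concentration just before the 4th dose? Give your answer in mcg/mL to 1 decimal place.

f = (1/2)^(τ/t½) = (1/2)^(92/29) ≈ 0.1109.
C₀ = D/Vd = 1346/185 ≈ 7.276 mcg/mL.
Before the 4th dose, 3 doses have been given. Superposition: Cmin = C₀·(f + f² + … + f^3).
≈ 7.276 × (0.1109 + 0.0123 + 0.0014) ≈ 7.276 × 0.1246 ≈ 0.907 mcg/mL.

0.9 mcg/mL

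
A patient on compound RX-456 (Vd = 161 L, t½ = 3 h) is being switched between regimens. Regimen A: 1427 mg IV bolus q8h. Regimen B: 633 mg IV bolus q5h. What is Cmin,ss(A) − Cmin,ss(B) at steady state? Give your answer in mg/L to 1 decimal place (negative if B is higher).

-0.2 mg/L

Regimen A: f = (1/2)^(8/3) ≈ 0.1575; Cmin,ss = (1427/161)·f/(1−f) ≈ 1.657 mg/L.
Regimen B: f = (1/2)^(5/3) ≈ 0.3150; Cmin,ss = (633/161)·f/(1−f) ≈ 1.808 mg/L.
Difference ≈ 1.657 − 1.808 ≈ -0.151 mg/L.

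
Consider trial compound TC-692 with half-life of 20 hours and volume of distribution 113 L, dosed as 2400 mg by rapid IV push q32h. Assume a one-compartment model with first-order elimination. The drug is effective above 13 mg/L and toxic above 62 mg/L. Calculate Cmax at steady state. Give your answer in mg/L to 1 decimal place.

Over one 32-h interval, 32/20 ≈ 1.6 half-lives elapse, leaving f ≈ 0.3299 of each dose.
At steady state, accumulation factor R = 1/(1 − e^(−kτ)) ≈ 1.4923.
Each bolus raises the concentration by D/Vd = 2400/113 ≈ 21.239 mg/L.
Steady-state peak Cmax,ss = C₀·R ≈ 21.239 × 1.4923 ≈ 31.695 mg/L.
Peak 31.7 mg/L vs MTC 62 mg/L: below toxic threshold.

31.7 mg/L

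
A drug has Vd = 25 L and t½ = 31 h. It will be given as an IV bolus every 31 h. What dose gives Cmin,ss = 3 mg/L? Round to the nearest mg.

τ/t½ = 31/31 ≈ 1, so f = (1/2)^(31/31) ≈ 0.500000.
Cmin,ss = (D/Vd)·f/(1−f), so D = Cmin,ss·Vd·(1−f)/f.
D = 3 × 25 × (1−f)/f ≈ 3 × 25 × 1.00000 ≈ 75.00 mg.

75 mg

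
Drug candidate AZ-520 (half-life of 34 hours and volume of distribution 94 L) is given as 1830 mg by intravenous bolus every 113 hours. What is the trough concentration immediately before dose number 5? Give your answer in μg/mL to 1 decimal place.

f = (1/2)^(τ/t½) = (1/2)^(113/34) ≈ 0.0999.
C₀ = D/Vd = 1830/94 ≈ 19.468 μg/mL.
Before the 5th dose, 4 doses have been given. Superposition: Cmin = C₀·(f + f² + … + f^4).
≈ 19.468 × (0.0999 + 0.0100 + 0.0010 + 0.0001) ≈ 19.468 × 0.1110 ≈ 2.161 μg/mL.

2.2 μg/mL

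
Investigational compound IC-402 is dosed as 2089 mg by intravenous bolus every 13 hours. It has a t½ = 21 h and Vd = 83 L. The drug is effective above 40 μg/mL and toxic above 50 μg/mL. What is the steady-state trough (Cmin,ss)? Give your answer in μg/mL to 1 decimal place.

k = ln2/t½ = ln2/21 ≈ 0.033007 h⁻¹; fraction remaining f = e^(−kτ) = e^(−0.033007×13) ≈ 0.6511.
Accumulation ratio R = 1/(1 − f) ≈ 1/0.3489 ≈ 2.8662.
Each bolus raises the concentration by D/Vd = 2089/83 ≈ 25.169 μg/mL.
Steady-state peak Cmax,ss = C₀·R ≈ 25.169 × 2.8662 ≈ 72.139 μg/mL.
Steady-state trough Cmin,ss = Cmax,ss·f ≈ 72.139 × 0.6511 ≈ 46.970 μg/mL.
Trough 47.0 μg/mL vs MEC 40 μg/mL: adequate.

47.0 μg/mL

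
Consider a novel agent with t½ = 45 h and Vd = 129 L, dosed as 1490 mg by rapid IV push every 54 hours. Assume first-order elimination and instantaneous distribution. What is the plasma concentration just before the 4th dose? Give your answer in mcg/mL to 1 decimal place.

f = (1/2)^(τ/t½) = (1/2)^(54/45) ≈ 0.4353.
C₀ = D/Vd = 1490/129 ≈ 11.550 mcg/mL.
Before the 4th dose, 3 doses have been given. Superposition: Cmin = C₀·(f + f² + … + f^3).
≈ 11.550 × (0.4353 + 0.1895 + 0.0825) ≈ 11.550 × 0.7073 ≈ 8.169 mcg/mL.

8.2 mcg/mL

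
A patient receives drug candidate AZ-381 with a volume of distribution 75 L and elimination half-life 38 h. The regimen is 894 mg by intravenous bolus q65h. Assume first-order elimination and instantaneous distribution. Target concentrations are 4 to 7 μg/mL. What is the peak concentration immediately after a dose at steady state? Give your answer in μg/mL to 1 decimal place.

Over one 65-h interval, 65/38 ≈ 1.7105 half-lives elapse, leaving f ≈ 0.3055 of each dose.
At steady state, accumulation factor R = 1/(1 − e^(−kτ)) ≈ 1.4399.
Single-dose peak C₀ = D/Vd = 894/75 ≈ 11.920 μg/mL.
Steady-state peak Cmax,ss = C₀·R ≈ 11.920 × 1.4399 ≈ 17.164 μg/mL.
Peak 17.2 μg/mL vs MTC 7 μg/mL: exceeds toxic threshold.

17.2 μg/mL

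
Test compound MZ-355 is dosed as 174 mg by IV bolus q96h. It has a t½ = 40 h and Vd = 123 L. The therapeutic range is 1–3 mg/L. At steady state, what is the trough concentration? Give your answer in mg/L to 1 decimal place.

k = ln2/t½ = ln2/40 ≈ 0.017329 h⁻¹; fraction remaining f = e^(−kτ) = e^(−0.017329×96) ≈ 0.1895.
Accumulation ratio R = 1/(1 − f) ≈ 1/0.8105 ≈ 1.2338.
Single-dose peak C₀ = D/Vd = 174/123 ≈ 1.415 mg/L.
Cmax,ss = C₀/(1 − f) ≈ 1.415/0.8105 ≈ 1.746 mg/L.
One interval later, Cmin,ss = Cmax,ss·e^(−kτ) ≈ 1.746 × 0.1895 ≈ 0.331 mg/L.
Trough 0.3 mg/L vs MEC 1 mg/L: subtherapeutic.

0.3 mg/L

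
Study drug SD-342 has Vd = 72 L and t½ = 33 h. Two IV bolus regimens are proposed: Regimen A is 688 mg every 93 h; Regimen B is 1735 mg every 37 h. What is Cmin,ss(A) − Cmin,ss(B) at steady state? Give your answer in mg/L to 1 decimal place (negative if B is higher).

-18.9 mg/L

Regimen A: f = (1/2)^(93/33) ≈ 0.1418; Cmin,ss = (688/72)·f/(1−f) ≈ 1.579 mg/L.
Regimen B: f = (1/2)^(37/33) ≈ 0.4597; Cmin,ss = (1735/72)·f/(1−f) ≈ 20.502 mg/L.
Difference ≈ 1.579 − 20.502 ≈ -18.923 mg/L.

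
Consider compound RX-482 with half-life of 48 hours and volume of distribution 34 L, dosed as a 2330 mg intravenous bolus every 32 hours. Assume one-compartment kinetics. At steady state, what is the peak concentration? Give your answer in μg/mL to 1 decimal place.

τ/t½ = 32/48 ≈ 0.66667, so fraction remaining f = (1/2)^(32/48) ≈ 0.6300.
Accumulation ratio R = 1/(1 − f) ≈ 1/0.3700 ≈ 2.7027.
Each bolus raises the concentration by D/Vd = 2330/34 ≈ 68.529 μg/mL.
Steady-state peak Cmax,ss = C₀·R ≈ 68.529 × 2.7027 ≈ 185.213 μg/mL.

185.2 μg/mL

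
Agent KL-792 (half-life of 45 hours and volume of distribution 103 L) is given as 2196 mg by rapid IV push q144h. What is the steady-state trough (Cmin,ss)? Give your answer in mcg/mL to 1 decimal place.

Over one 144-h interval, 144/45 ≈ 3.2 half-lives elapse, leaving f ≈ 0.1088 of each dose.
At steady state, accumulation factor R = 1/(1 − e^(−kτ)) ≈ 1.1221.
Each bolus raises the concentration by D/Vd = 2196/103 ≈ 21.320 mcg/mL.
Steady-state peak Cmax,ss = C₀·R ≈ 21.320 × 1.1221 ≈ 23.923 mcg/mL.
Steady-state trough Cmin,ss = Cmax,ss·f ≈ 23.923 × 0.1088 ≈ 2.603 mcg/mL.

2.6 mcg/mL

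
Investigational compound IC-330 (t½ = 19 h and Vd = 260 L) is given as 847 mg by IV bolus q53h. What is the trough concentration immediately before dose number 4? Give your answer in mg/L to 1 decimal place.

f = (1/2)^(τ/t½) = (1/2)^(53/19) ≈ 0.1446.
C₀ = D/Vd = 847/260 ≈ 3.258 mg/L.
Before the 4th dose, 3 doses have been given. Superposition: Cmin = C₀·(f + f² + … + f^3).
≈ 3.258 × (0.1446 + 0.0209 + 0.0030) ≈ 3.258 × 0.1685 ≈ 0.549 mg/L.

0.5 mg/L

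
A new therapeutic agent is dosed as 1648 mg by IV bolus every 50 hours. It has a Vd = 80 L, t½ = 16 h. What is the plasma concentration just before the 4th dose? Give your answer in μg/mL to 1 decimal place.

f = (1/2)^(τ/t½) = (1/2)^(50/16) ≈ 0.1146.
C₀ = D/Vd = 1648/80 ≈ 20.600 μg/mL.
Before the 4th dose, 3 doses have been given. Superposition: Cmin = C₀·(f + f² + … + f^3).
≈ 20.600 × (0.1146 + 0.0131 + 0.0015) ≈ 20.600 × 0.1292 ≈ 2.662 μg/mL.

2.7 μg/mL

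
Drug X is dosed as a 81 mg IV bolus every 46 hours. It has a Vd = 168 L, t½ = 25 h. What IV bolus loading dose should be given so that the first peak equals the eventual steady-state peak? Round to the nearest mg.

f = (1/2)^(46/25) ≈ 0.279322; accumulation ratio R = 1/(1−f) ≈ 1.38758.
Loading dose to hit Cmax,ss on first dose: D_load = D_maint·R ≈ 81 × 1.38758 ≈ 112.39 mg.

112 mg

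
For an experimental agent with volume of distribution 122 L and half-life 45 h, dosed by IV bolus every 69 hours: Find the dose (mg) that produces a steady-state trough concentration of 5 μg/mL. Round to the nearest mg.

1156 mg

τ/t½ = 69/45 ≈ 1.5333, so f = (1/2)^(69/45) ≈ 0.345478.
Cmin,ss = (D/Vd)·f/(1−f), so D = Cmin,ss·Vd·(1−f)/f.
D = 5 × 122 × (1−f)/f ≈ 5 × 122 × 1.89454 ≈ 1155.67 mg.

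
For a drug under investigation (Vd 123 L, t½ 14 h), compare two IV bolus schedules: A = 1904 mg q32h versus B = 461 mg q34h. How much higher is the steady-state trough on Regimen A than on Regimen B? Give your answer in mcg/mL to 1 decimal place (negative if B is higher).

Regimen A: f = (1/2)^(32/14) ≈ 0.2051; Cmin,ss = (1904/123)·f/(1−f) ≈ 3.994 mcg/mL.
Regimen B: f = (1/2)^(34/14) ≈ 0.1857; Cmin,ss = (461/123)·f/(1−f) ≈ 0.855 mcg/mL.
Difference ≈ 3.994 − 0.855 ≈ 3.139 mcg/mL.

3.1 mcg/mL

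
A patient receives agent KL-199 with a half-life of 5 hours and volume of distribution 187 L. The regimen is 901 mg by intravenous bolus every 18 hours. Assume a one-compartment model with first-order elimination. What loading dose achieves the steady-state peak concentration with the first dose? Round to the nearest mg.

f = (1/2)^(18/5) ≈ 0.082469; accumulation ratio R = 1/(1−f) ≈ 1.08988.
Loading dose to hit Cmax,ss on first dose: D_load = D_maint·R ≈ 901 × 1.08988 ≈ 981.98 mg.

982 mg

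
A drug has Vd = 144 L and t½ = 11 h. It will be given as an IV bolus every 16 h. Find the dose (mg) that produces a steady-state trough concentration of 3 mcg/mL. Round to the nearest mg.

τ/t½ = 16/11 ≈ 1.4545, so f = (1/2)^(16/11) ≈ 0.364870.
Cmin,ss = (D/Vd)·f/(1−f), so D = Cmin,ss·Vd·(1−f)/f.
D = 3 × 144 × (1−f)/f ≈ 3 × 144 × 1.74070 ≈ 751.98 mg.

752 mg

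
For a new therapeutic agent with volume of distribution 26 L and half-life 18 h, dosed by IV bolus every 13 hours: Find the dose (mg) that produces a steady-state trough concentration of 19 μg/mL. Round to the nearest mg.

τ/t½ = 13/18 ≈ 0.72222, so f = (1/2)^(13/18) ≈ 0.606163.
Cmin,ss = (D/Vd)·f/(1−f), so D = Cmin,ss·Vd·(1−f)/f.
D = 19 × 26 × (1−f)/f ≈ 19 × 26 × 0.64972 ≈ 320.96 mg.

321 mg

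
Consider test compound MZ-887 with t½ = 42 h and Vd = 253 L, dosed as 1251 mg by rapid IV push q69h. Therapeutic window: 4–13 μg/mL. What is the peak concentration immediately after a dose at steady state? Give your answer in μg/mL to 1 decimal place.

τ/t½ = 69/42 ≈ 1.6429, so fraction remaining f = (1/2)^(69/42) ≈ 0.3202.
At steady state, accumulation factor R = 1/(1 − e^(−kτ)) ≈ 1.4710.
Single-dose peak C₀ = D/Vd = 1251/253 ≈ 4.945 μg/mL.
Cmax,ss = C₀/(1 − f) ≈ 4.945/0.6798 ≈ 7.274 μg/mL.
Peak 7.3 μg/mL vs MTC 13 μg/mL: below toxic threshold.

7.3 μg/mL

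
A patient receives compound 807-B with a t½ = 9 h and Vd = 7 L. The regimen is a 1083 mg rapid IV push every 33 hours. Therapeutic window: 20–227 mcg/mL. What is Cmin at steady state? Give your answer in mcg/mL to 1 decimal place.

13.2 mcg/mL

k = ln2/t½ = ln2/9 ≈ 0.077016 h⁻¹; fraction remaining f = e^(−kτ) = e^(−0.077016×33) ≈ 0.0787.
Accumulation ratio R = 1/(1 − f) ≈ 1/0.9213 ≈ 1.0854.
Single-dose peak C₀ = D/Vd = 1083/7 ≈ 154.714 mcg/mL.
Steady-state peak Cmax,ss = C₀·R ≈ 154.714 × 1.0854 ≈ 167.927 mcg/mL.
One interval later, Cmin,ss = Cmax,ss·e^(−kτ) ≈ 167.927 × 0.0787 ≈ 13.216 mcg/mL.
Trough 13.2 mcg/mL vs MEC 20 mcg/mL: subtherapeutic.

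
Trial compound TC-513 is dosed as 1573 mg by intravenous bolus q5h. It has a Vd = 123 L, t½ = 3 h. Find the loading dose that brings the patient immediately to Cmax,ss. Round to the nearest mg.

f = (1/2)^(5/3) ≈ 0.314980; accumulation ratio R = 1/(1−f) ≈ 1.45981.
Loading dose to hit Cmax,ss on first dose: D_load = D_maint·R ≈ 1573 × 1.45981 ≈ 2296.28 mg.

2296 mg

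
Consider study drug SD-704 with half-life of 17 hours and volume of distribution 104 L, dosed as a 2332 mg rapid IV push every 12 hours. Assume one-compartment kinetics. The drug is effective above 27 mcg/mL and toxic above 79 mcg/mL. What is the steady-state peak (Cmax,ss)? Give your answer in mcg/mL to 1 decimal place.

τ/t½ = 12/17 ≈ 0.70588, so fraction remaining f = (1/2)^(12/17) ≈ 0.6131.
Accumulation ratio R = 1/(1 − f) ≈ 1/0.3869 ≈ 2.5846.
Single-dose peak C₀ = D/Vd = 2332/104 ≈ 22.423 mcg/mL.
Steady-state peak Cmax,ss = C₀·R ≈ 22.423 × 2.5846 ≈ 57.954 mcg/mL.
Peak 58.0 mcg/mL vs MTC 79 mcg/mL: below toxic threshold.

58.0 mcg/mL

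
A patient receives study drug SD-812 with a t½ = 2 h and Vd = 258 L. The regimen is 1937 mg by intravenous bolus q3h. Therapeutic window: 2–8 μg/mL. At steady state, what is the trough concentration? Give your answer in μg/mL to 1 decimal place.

4.1 μg/mL

Over one 3-h interval, 3/2 ≈ 1.5 half-lives elapse, leaving f ≈ 0.3536 of each dose.
Accumulation ratio R = 1/(1 − f) ≈ 1/0.6464 ≈ 1.5470.
Single-dose peak C₀ = D/Vd = 1937/258 ≈ 7.508 μg/mL.
Steady-state peak Cmax,ss = C₀·R ≈ 7.508 × 1.5470 ≈ 11.615 μg/mL.
Steady-state trough Cmin,ss = Cmax,ss·f ≈ 11.615 × 0.3536 ≈ 4.107 μg/mL.
Trough 4.1 μg/mL vs MEC 2 μg/mL: adequate.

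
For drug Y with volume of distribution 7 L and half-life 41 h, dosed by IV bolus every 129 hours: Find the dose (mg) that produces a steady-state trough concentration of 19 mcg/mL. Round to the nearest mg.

1045 mg

τ/t½ = 129/41 ≈ 3.1463, so f = (1/2)^(129/41) ≈ 0.112942.
Cmin,ss = (D/Vd)·f/(1−f), so D = Cmin,ss·Vd·(1−f)/f.
D = 19 × 7 × (1−f)/f ≈ 19 × 7 × 7.85410 ≈ 1044.60 mg.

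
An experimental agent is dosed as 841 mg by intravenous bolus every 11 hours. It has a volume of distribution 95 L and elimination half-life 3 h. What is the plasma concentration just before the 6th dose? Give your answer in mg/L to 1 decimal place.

0.8 mg/L

f = (1/2)^(τ/t½) = (1/2)^(11/3) ≈ 0.0787.
C₀ = D/Vd = 841/95 ≈ 8.853 mg/L.
Before the 6th dose, 5 doses have been given. Superposition: Cmin = C₀·(f + f² + … + f^5).
≈ 8.853 × (0.0787 + 0.0062 + 0.0005 + 0.0000 + 0.0000) ≈ 8.853 × 0.0854 ≈ 0.756 mg/L.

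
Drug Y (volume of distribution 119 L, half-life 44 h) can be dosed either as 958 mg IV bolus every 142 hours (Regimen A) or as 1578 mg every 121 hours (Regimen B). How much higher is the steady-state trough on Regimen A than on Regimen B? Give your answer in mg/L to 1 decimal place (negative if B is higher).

Regimen A: f = (1/2)^(142/44) ≈ 0.1068; Cmin,ss = (958/119)·f/(1−f) ≈ 0.963 mg/L.
Regimen B: f = (1/2)^(121/44) ≈ 0.1487; Cmin,ss = (1578/119)·f/(1−f) ≈ 2.316 mg/L.
Difference ≈ 0.963 − 2.316 ≈ -1.353 mg/L.

-1.4 mg/L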